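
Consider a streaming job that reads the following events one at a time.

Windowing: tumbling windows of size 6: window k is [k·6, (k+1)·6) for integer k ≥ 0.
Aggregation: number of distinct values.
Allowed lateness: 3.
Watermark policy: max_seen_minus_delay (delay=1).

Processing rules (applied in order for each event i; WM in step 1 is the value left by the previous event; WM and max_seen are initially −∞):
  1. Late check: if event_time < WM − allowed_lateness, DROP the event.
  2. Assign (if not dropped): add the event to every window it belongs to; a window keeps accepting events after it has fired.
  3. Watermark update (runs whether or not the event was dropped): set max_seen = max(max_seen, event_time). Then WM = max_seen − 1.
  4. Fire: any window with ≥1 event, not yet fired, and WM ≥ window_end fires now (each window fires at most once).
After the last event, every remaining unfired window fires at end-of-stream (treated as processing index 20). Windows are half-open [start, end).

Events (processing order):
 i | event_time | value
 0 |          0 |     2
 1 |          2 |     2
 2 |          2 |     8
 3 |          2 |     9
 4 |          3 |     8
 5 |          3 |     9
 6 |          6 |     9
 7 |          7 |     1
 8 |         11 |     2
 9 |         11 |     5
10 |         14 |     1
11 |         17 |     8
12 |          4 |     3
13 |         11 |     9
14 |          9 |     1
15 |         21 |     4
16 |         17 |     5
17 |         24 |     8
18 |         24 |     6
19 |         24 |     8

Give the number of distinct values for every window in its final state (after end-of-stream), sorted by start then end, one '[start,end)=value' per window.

[0,6)=3 [6,12)=4 [12,18)=3 [18,24)=1 [24,30)=2

i=0 t=0 v=2: → [0,6); WM=-1
i=1 t=2 v=2: → [0,6); WM=1
i=2 t=2 v=8: → [0,6); WM=1
i=3 t=2 v=9: → [0,6); WM=1
i=4 t=3 v=8: → [0,6); WM=2
i=5 t=3 v=9: → [0,6); WM=2
i=6 t=6 v=9: → [6,12); WM=5
i=7 t=7 v=1: → [6,12); WM=6; [0,6) fires=3
i=8 t=11 v=2: → [6,12); WM=10
i=9 t=11 v=5: → [6,12); WM=10
i=10 t=14 v=1: → [12,18); WM=13; [6,12) fires=4
i=11 t=17 v=8: → [12,18); WM=16
i=12 t=4 v=3: DROP (t<16-3); WM=16
i=13 t=11 v=9: DROP (t<16-3); WM=16
i=14 t=9 v=1: DROP (t<16-3); WM=16
i=15 t=21 v=4: → [18,24); WM=20; [12,18) fires=2
i=16 t=17 v=5: → [12,18); WM=20
i=17 t=24 v=8: → [24,30); WM=23
i=18 t=24 v=6: → [24,30); WM=23
i=19 t=24 v=8: → [24,30); WM=23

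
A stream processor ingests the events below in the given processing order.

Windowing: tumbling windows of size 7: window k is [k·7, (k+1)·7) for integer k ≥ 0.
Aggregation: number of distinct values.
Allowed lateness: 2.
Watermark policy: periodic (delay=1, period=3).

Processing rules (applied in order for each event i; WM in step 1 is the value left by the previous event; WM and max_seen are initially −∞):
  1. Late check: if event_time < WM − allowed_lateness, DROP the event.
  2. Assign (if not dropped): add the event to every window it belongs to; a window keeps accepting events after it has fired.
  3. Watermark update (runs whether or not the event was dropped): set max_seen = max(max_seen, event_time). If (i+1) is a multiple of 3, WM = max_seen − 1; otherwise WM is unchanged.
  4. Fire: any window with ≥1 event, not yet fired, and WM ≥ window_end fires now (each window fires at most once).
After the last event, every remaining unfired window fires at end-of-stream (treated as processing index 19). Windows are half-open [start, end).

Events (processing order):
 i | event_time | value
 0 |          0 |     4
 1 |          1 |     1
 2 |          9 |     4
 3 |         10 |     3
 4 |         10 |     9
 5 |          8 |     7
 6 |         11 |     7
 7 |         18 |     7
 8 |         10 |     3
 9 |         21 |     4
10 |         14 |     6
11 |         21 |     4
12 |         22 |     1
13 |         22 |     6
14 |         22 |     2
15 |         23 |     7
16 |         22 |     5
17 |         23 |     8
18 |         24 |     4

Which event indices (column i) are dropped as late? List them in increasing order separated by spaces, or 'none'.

10

i=0 t=0 v=4: → [0,7); WM=−∞
i=1 t=1 v=1: → [0,7); WM=−∞
i=2 t=9 v=4: → [7,14); WM=8; [0,7) fires=2
i=3 t=10 v=3: → [7,14); WM=8
i=4 t=10 v=9: → [7,14); WM=8
i=5 t=8 v=7: → [7,14); WM=9
i=6 t=11 v=7: → [7,14); WM=9
i=7 t=18 v=7: → [14,21); WM=9
i=8 t=10 v=3: → [7,14); WM=17; [7,14) fires=4
i=9 t=21 v=4: → [21,28); WM=17
i=10 t=14 v=6: DROP (t<17-2); WM=17
i=11 t=21 v=4: → [21,28); WM=20
i=12 t=22 v=1: → [21,28); WM=20
i=13 t=22 v=6: → [21,28); WM=20
i=14 t=22 v=2: → [21,28); WM=21; [14,21) fires=1
i=15 t=23 v=7: → [21,28); WM=21
i=16 t=22 v=5: → [21,28); WM=21
i=17 t=23 v=8: → [21,28); WM=22
i=18 t=24 v=4: → [21,28); WM=22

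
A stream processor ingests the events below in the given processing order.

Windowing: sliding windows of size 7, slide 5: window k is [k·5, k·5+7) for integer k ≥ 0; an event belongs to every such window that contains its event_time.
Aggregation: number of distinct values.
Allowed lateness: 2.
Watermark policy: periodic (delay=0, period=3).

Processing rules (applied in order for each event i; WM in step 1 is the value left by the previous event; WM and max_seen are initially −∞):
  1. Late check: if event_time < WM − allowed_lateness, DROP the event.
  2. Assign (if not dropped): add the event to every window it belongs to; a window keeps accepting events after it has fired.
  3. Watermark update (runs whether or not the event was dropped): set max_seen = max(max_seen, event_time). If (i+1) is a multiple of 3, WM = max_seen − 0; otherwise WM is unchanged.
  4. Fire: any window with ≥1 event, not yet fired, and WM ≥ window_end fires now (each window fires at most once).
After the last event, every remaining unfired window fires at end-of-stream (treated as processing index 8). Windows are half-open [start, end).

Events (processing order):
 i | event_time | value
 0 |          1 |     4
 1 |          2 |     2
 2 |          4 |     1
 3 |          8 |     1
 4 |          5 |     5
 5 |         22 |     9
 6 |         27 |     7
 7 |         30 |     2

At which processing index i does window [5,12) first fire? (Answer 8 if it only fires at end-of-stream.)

5

i=0 t=1 v=4: → [0,7); WM=−∞
i=1 t=2 v=2: → [0,7); WM=−∞
i=2 t=4 v=1: → [0,7); WM=4
i=3 t=8 v=1: → [5,12); WM=4
i=4 t=5 v=5: → [5,12),[0,7); WM=4
i=5 t=22 v=9: → [20,27); WM=22; [0,7) fires=4 [5,12) fires=2
i=6 t=27 v=7: → [25,32); WM=22
i=7 t=30 v=2: → [30,37),[25,32); WM=22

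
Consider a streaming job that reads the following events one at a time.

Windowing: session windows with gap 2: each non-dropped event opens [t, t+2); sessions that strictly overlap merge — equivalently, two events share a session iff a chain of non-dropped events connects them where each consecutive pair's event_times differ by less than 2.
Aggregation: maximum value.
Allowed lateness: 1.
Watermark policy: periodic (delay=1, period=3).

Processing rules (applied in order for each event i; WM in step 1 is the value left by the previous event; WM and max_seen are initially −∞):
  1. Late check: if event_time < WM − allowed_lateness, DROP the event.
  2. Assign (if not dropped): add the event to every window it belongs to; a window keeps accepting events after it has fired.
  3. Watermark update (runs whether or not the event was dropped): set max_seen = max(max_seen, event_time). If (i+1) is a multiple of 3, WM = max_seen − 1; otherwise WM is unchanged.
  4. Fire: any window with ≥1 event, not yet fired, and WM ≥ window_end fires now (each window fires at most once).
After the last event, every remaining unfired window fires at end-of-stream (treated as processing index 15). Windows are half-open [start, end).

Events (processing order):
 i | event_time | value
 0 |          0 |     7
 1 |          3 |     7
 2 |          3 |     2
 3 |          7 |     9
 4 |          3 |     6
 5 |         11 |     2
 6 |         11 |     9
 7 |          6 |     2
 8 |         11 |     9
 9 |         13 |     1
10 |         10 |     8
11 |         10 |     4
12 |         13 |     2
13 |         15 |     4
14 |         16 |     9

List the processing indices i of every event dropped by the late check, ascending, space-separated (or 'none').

i=0 t=0 v=7: → [0,2); WM=−∞
i=1 t=3 v=7: → [3,5); WM=−∞
i=2 t=3 v=2: → [3,5); WM=2
i=3 t=7 v=9: → [7,9); WM=2
i=4 t=3 v=6: → [3,5); WM=2
i=5 t=11 v=2: → [11,13); WM=10
i=6 t=11 v=9: → [11,13); WM=10
i=7 t=6 v=2: DROP (t<10-1); WM=10
i=8 t=11 v=9: → [11,13); WM=10
i=9 t=13 v=1: → [13,15); WM=10
i=10 t=10 v=8: → [10,13); WM=10
i=11 t=10 v=4: → [10,13); WM=12
i=12 t=13 v=2: → [13,15); WM=12
i=13 t=15 v=4: → [15,17); WM=12
i=14 t=16 v=9: → [15,18); WM=15

7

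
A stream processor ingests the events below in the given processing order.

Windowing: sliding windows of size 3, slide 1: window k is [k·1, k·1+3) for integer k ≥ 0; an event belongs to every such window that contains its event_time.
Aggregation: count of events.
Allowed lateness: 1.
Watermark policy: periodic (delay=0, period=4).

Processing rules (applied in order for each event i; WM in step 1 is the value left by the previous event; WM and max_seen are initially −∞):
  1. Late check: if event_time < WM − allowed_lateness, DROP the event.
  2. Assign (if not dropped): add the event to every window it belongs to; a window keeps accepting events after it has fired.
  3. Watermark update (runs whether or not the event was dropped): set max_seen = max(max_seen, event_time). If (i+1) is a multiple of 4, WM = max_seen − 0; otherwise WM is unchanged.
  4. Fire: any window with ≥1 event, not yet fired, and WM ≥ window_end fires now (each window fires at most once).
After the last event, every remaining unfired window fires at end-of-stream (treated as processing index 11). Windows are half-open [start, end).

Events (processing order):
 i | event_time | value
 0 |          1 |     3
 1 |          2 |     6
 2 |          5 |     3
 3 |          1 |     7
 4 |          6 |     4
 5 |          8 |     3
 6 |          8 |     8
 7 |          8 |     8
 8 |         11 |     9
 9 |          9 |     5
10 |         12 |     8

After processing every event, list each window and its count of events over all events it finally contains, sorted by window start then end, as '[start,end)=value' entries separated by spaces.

i=0 t=1 v=3: → [1,4),[0,3); WM=−∞
i=1 t=2 v=6: → [2,5),[1,4),[0,3); WM=−∞
i=2 t=5 v=3: → [5,8),[4,7),[3,6); WM=−∞
i=3 t=1 v=7: → [1,4),[0,3); WM=5; [0,3) fires=3 [1,4) fires=3 [2,5) fires=1
i=4 t=6 v=4: → [6,9),[5,8),[4,7); WM=5
i=5 t=8 v=3: → [8,11),[7,10),[6,9); WM=5
i=6 t=8 v=8: → [8,11),[7,10),[6,9); WM=5
i=7 t=8 v=8: → [8,11),[7,10),[6,9); WM=8; [3,6) fires=1 [4,7) fires=2 [5,8) fires=2
i=8 t=11 v=9: → [11,14),[10,13),[9,12); WM=8
i=9 t=9 v=5: → [9,12),[8,11),[7,10); WM=8
i=10 t=12 v=8: → [12,15),[11,14),[10,13); WM=8

[0,3)=3 [1,4)=3 [2,5)=1 [3,6)=1 [4,7)=2 [5,8)=2 [6,9)=4 [7,10)=4 [8,11)=4 [9,12)=2 [10,13)=2 [11,14)=2 [12,15)=1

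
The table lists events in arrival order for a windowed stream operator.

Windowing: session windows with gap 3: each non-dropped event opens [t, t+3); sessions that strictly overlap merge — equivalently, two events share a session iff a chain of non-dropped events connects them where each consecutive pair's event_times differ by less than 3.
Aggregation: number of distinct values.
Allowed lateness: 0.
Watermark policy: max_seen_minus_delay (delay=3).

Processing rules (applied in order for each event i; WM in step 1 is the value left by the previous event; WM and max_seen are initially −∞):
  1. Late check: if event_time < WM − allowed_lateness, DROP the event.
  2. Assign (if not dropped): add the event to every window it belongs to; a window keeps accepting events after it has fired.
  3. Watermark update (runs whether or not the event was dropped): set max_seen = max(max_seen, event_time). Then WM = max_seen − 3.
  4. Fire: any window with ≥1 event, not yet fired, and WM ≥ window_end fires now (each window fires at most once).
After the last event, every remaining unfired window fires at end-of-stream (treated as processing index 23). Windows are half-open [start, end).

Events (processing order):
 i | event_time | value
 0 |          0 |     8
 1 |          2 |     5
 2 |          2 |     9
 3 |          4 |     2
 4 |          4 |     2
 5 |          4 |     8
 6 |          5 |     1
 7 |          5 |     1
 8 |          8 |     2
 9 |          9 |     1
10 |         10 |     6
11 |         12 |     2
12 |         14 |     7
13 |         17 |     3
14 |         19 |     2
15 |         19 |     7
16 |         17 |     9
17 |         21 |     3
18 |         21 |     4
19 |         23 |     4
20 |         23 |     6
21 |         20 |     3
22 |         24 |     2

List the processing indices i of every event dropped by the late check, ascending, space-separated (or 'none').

i=0 t=0 v=8: → [0,3); WM=-3
i=1 t=2 v=5: → [0,5); WM=-1
i=2 t=2 v=9: → [0,5); WM=-1
i=3 t=4 v=2: → [0,7); WM=1
i=4 t=4 v=2: → [0,7); WM=1
i=5 t=4 v=8: → [0,7); WM=1
i=6 t=5 v=1: → [0,8); WM=2
i=7 t=5 v=1: → [0,8); WM=2
i=8 t=8 v=2: → [8,11); WM=5
i=9 t=9 v=1: → [8,12); WM=6
i=10 t=10 v=6: → [8,13); WM=7
i=11 t=12 v=2: → [8,15); WM=9
i=12 t=14 v=7: → [8,17); WM=11
i=13 t=17 v=3: → [17,20); WM=14
i=14 t=19 v=2: → [17,22); WM=16
i=15 t=19 v=7: → [17,22); WM=16
i=16 t=17 v=9: → [17,22); WM=16
i=17 t=21 v=3: → [17,24); WM=18
i=18 t=21 v=4: → [17,24); WM=18
i=19 t=23 v=4: → [17,26); WM=20
i=20 t=23 v=6: → [17,26); WM=20
i=21 t=20 v=3: → [17,26); WM=20
i=22 t=24 v=2: → [17,27); WM=21

none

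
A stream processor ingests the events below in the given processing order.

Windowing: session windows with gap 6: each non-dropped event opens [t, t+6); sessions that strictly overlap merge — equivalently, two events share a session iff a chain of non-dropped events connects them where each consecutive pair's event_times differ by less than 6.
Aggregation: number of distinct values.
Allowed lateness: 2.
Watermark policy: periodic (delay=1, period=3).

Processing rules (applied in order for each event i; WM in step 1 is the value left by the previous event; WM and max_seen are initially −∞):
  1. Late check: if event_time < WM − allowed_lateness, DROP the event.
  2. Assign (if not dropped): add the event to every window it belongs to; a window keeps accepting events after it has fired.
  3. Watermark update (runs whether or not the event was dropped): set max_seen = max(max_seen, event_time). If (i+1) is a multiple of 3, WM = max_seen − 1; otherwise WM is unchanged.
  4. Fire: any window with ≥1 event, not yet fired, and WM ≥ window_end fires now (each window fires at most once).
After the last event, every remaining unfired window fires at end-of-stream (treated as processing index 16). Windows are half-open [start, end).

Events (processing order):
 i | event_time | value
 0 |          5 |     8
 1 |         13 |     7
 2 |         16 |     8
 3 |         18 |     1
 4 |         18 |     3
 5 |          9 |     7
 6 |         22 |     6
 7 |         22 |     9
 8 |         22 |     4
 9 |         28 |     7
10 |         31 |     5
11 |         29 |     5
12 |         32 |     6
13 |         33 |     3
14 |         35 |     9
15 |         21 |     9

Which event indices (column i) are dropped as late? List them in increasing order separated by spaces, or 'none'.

i=0 t=5 v=8: → [5,11); WM=−∞
i=1 t=13 v=7: → [13,19); WM=−∞
i=2 t=16 v=8: → [13,22); WM=15
i=3 t=18 v=1: → [13,24); WM=15
i=4 t=18 v=3: → [13,24); WM=15
i=5 t=9 v=7: DROP (t<15-2); WM=17
i=6 t=22 v=6: → [13,28); WM=17
i=7 t=22 v=9: → [13,28); WM=17
i=8 t=22 v=4: → [13,28); WM=21
i=9 t=28 v=7: → [28,34); WM=21
i=10 t=31 v=5: → [28,37); WM=21
i=11 t=29 v=5: → [28,37); WM=30
i=12 t=32 v=6: → [28,38); WM=30
i=13 t=33 v=3: → [28,39); WM=30
i=14 t=35 v=9: → [28,41); WM=34
i=15 t=21 v=9: DROP (t<34-2); WM=34

5 15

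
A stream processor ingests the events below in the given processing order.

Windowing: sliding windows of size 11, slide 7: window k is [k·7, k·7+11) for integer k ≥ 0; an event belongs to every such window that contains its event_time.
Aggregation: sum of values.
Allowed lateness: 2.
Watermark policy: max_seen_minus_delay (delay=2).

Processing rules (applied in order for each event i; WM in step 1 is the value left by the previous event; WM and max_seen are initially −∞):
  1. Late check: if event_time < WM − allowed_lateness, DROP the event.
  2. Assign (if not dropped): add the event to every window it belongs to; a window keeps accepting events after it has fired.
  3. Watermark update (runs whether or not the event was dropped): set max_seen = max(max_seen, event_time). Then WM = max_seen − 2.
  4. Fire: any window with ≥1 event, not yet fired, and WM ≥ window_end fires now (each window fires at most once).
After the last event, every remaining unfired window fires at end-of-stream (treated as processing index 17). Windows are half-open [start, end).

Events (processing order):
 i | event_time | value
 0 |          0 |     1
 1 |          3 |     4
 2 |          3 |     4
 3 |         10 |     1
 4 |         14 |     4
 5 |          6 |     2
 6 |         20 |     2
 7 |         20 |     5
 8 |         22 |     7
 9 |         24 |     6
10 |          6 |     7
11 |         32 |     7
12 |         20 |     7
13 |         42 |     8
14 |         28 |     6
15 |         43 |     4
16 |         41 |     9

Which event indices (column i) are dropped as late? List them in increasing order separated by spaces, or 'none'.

i=0 t=0 v=1: → [0,11); WM=-2
i=1 t=3 v=4: → [0,11); WM=1
i=2 t=3 v=4: → [0,11); WM=1
i=3 t=10 v=1: → [7,18),[0,11); WM=8
i=4 t=14 v=4: → [14,25),[7,18); WM=12; [0,11) fires=10
i=5 t=6 v=2: DROP (t<12-2); WM=12
i=6 t=20 v=2: → [14,25); WM=18; [7,18) fires=5
i=7 t=20 v=5: → [14,25); WM=18
i=8 t=22 v=7: → [21,32),[14,25); WM=20
i=9 t=24 v=6: → [21,32),[14,25); WM=22
i=10 t=6 v=7: DROP (t<22-2); WM=22
i=11 t=32 v=7: → [28,39); WM=30; [14,25) fires=24
i=12 t=20 v=7: DROP (t<30-2); WM=30
i=13 t=42 v=8: → [42,53),[35,46); WM=40; [21,32) fires=13 [28,39) fires=7
i=14 t=28 v=6: DROP (t<40-2); WM=40
i=15 t=43 v=4: → [42,53),[35,46); WM=41
i=16 t=41 v=9: → [35,46); WM=41

5 10 12 14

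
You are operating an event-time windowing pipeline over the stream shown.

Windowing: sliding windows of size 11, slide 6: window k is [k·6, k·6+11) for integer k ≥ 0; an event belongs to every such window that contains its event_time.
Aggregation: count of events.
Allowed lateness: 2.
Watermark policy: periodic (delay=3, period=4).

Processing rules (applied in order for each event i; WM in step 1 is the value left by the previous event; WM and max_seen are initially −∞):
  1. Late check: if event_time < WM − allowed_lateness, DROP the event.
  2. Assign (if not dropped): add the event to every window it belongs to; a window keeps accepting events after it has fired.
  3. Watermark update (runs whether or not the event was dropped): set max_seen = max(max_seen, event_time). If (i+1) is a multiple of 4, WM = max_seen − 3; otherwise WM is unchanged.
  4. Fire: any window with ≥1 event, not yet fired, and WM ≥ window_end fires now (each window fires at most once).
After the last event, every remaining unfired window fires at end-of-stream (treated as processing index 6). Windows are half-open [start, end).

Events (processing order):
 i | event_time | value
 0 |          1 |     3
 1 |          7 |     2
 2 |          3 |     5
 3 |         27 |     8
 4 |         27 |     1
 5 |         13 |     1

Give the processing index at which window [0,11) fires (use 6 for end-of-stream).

3

i=0 t=1 v=3: → [0,11); WM=−∞
i=1 t=7 v=2: → [6,17),[0,11); WM=−∞
i=2 t=3 v=5: → [0,11); WM=−∞
i=3 t=27 v=8: → [24,35),[18,29); WM=24; [0,11) fires=3 [6,17) fires=1
i=4 t=27 v=1: → [24,35),[18,29); WM=24
i=5 t=13 v=1: DROP (t<24-2); WM=24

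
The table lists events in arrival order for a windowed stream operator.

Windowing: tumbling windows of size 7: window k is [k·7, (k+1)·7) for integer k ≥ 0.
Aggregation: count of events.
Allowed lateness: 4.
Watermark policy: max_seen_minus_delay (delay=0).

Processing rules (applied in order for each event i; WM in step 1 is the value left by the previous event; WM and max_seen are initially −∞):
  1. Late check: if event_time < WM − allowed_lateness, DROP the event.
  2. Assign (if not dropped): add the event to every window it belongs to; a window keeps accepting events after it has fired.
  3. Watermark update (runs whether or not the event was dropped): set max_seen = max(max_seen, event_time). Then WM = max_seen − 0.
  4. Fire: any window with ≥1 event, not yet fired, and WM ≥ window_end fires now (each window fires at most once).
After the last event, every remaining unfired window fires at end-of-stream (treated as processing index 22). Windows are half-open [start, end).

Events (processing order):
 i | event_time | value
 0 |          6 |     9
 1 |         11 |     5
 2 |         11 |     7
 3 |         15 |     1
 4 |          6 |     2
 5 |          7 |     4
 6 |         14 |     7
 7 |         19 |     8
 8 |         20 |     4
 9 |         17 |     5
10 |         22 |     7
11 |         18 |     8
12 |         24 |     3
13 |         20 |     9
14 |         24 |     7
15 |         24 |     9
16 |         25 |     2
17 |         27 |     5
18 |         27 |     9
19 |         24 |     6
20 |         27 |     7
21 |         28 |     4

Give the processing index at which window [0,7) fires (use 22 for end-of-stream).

1

i=0 t=6 v=9: → [0,7); WM=6
i=1 t=11 v=5: → [7,14); WM=11; [0,7) fires=1
i=2 t=11 v=7: → [7,14); WM=11
i=3 t=15 v=1: → [14,21); WM=15; [7,14) fires=2
i=4 t=6 v=2: DROP (t<15-4); WM=15
i=5 t=7 v=4: DROP (t<15-4); WM=15
i=6 t=14 v=7: → [14,21); WM=15
i=7 t=19 v=8: → [14,21); WM=19
i=8 t=20 v=4: → [14,21); WM=20
i=9 t=17 v=5: → [14,21); WM=20
i=10 t=22 v=7: → [21,28); WM=22; [14,21) fires=5
i=11 t=18 v=8: → [14,21); WM=22
i=12 t=24 v=3: → [21,28); WM=24
i=13 t=20 v=9: → [14,21); WM=24
i=14 t=24 v=7: → [21,28); WM=24
i=15 t=24 v=9: → [21,28); WM=24
i=16 t=25 v=2: → [21,28); WM=25
i=17 t=27 v=5: → [21,28); WM=27
i=18 t=27 v=9: → [21,28); WM=27
i=19 t=24 v=6: → [21,28); WM=27
i=20 t=27 v=7: → [21,28); WM=27
i=21 t=28 v=4: → [28,35); WM=28; [21,28) fires=9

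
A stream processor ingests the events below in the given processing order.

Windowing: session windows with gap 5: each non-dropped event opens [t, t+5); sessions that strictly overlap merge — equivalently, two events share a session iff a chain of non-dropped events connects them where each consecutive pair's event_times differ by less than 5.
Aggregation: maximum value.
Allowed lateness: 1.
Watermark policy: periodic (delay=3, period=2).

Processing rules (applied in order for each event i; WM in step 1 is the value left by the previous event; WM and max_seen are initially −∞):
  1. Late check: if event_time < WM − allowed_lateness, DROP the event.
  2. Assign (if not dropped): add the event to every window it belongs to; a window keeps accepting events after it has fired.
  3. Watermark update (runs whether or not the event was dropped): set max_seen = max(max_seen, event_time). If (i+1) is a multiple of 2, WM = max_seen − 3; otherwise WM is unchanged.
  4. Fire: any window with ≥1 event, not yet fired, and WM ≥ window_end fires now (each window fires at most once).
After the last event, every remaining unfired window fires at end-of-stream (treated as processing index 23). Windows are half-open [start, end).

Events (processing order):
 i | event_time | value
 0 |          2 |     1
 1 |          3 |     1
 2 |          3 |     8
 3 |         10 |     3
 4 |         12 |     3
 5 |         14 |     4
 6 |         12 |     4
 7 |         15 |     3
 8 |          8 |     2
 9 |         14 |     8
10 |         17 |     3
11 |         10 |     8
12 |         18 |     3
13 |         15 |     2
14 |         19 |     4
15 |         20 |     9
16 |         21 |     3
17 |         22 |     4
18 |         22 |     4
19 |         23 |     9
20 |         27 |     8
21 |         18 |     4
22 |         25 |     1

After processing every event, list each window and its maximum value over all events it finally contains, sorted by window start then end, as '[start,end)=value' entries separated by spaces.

[2,8)=8 [10,32)=9

i=0 t=2 v=1: → [2,7); WM=−∞
i=1 t=3 v=1: → [2,8); WM=0
i=2 t=3 v=8: → [2,8); WM=0
i=3 t=10 v=3: → [10,15); WM=7
i=4 t=12 v=3: → [10,17); WM=7
i=5 t=14 v=4: → [10,19); WM=11
i=6 t=12 v=4: → [10,19); WM=11
i=7 t=15 v=3: → [10,20); WM=12
i=8 t=8 v=2: DROP (t<12-1); WM=12
i=9 t=14 v=8: → [10,20); WM=12
i=10 t=17 v=3: → [10,22); WM=12
i=11 t=10 v=8: DROP (t<12-1); WM=14
i=12 t=18 v=3: → [10,23); WM=14
i=13 t=15 v=2: → [10,23); WM=15
i=14 t=19 v=4: → [10,24); WM=15
i=15 t=20 v=9: → [10,25); WM=17
i=16 t=21 v=3: → [10,26); WM=17
i=17 t=22 v=4: → [10,27); WM=19
i=18 t=22 v=4: → [10,27); WM=19
i=19 t=23 v=9: → [10,28); WM=20
i=20 t=27 v=8: → [10,32); WM=20
i=21 t=18 v=4: DROP (t<20-1); WM=24
i=22 t=25 v=1: → [10,32); WM=24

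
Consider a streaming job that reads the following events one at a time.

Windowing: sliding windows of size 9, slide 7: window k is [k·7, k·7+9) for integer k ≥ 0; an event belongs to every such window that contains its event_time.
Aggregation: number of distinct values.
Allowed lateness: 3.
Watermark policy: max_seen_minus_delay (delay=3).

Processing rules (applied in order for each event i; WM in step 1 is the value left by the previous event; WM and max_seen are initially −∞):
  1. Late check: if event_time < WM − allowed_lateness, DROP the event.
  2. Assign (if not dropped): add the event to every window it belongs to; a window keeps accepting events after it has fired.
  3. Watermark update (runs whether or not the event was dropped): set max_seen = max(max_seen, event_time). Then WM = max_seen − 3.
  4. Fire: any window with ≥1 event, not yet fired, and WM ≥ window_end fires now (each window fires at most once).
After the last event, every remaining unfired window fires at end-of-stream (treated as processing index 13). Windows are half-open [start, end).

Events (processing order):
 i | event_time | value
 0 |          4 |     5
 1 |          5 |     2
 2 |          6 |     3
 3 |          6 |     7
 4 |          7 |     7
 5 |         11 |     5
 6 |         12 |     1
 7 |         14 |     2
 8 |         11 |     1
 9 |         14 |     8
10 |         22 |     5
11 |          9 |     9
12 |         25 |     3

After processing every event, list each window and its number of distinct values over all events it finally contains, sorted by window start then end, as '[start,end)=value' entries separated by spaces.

i=0 t=4 v=5: → [0,9); WM=1
i=1 t=5 v=2: → [0,9); WM=2
i=2 t=6 v=3: → [0,9); WM=3
i=3 t=6 v=7: → [0,9); WM=3
i=4 t=7 v=7: → [7,16),[0,9); WM=4
i=5 t=11 v=5: → [7,16); WM=8
i=6 t=12 v=1: → [7,16); WM=9; [0,9) fires=4
i=7 t=14 v=2: → [14,23),[7,16); WM=11
i=8 t=11 v=1: → [7,16); WM=11
i=9 t=14 v=8: → [14,23),[7,16); WM=11
i=10 t=22 v=5: → [21,30),[14,23); WM=19; [7,16) fires=5
i=11 t=9 v=9: DROP (t<19-3); WM=19
i=12 t=25 v=3: → [21,30); WM=22

[0,9)=4 [7,16)=5 [14,23)=3 [21,30)=2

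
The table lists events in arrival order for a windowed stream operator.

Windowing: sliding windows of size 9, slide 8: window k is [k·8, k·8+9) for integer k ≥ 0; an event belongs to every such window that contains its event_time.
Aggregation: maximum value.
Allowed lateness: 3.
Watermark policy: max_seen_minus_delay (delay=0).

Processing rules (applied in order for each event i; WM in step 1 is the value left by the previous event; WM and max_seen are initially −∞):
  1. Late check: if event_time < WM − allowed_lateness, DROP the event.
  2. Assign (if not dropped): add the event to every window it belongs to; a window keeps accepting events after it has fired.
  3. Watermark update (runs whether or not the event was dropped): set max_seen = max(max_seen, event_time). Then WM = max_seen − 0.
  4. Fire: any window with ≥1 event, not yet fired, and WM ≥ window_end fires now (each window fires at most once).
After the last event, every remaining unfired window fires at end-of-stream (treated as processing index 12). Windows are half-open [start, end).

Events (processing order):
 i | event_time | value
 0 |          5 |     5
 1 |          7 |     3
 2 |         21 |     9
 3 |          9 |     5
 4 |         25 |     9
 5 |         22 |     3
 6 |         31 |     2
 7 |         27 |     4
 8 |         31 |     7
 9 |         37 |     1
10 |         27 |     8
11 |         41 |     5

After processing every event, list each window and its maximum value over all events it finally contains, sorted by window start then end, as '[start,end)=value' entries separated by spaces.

i=0 t=5 v=5: → [0,9); WM=5
i=1 t=7 v=3: → [0,9); WM=7
i=2 t=21 v=9: → [16,25); WM=21; [0,9) fires=5
i=3 t=9 v=5: DROP (t<21-3); WM=21
i=4 t=25 v=9: → [24,33); WM=25; [16,25) fires=9
i=5 t=22 v=3: → [16,25); WM=25
i=6 t=31 v=2: → [24,33); WM=31
i=7 t=27 v=4: DROP (t<31-3); WM=31
i=8 t=31 v=7: → [24,33); WM=31
i=9 t=37 v=1: → [32,41); WM=37; [24,33) fires=9
i=10 t=27 v=8: DROP (t<37-3); WM=37
i=11 t=41 v=5: → [40,49); WM=41; [32,41) fires=1

[0,9)=5 [16,25)=9 [24,33)=9 [32,41)=1 [40,49)=5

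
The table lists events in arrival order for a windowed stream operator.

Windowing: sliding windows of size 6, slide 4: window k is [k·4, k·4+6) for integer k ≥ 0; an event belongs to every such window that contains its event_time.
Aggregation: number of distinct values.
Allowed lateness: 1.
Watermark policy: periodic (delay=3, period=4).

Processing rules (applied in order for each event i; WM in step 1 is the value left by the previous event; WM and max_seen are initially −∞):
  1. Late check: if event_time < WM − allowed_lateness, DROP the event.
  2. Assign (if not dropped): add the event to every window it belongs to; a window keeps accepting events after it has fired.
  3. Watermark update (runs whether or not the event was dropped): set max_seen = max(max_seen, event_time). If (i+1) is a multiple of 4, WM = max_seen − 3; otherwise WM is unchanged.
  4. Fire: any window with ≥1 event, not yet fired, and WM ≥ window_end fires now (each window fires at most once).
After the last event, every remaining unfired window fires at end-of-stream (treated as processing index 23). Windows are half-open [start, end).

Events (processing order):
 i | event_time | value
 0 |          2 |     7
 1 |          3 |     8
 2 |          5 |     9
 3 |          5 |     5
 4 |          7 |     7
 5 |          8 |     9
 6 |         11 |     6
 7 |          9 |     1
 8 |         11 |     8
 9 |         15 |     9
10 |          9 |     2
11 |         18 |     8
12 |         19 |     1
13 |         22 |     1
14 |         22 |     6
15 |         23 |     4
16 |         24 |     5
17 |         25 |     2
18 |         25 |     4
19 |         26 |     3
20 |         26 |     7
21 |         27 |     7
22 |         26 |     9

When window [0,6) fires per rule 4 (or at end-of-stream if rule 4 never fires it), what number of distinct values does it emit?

4

i=0 t=2 v=7: → [0,6); WM=−∞
i=1 t=3 v=8: → [0,6); WM=−∞
i=2 t=5 v=9: → [4,10),[0,6); WM=−∞
i=3 t=5 v=5: → [4,10),[0,6); WM=2
i=4 t=7 v=7: → [4,10); WM=2
i=5 t=8 v=9: → [8,14),[4,10); WM=2
i=6 t=11 v=6: → [8,14); WM=2
i=7 t=9 v=1: → [8,14),[4,10); WM=8; [0,6) fires=4
i=8 t=11 v=8: → [8,14); WM=8
i=9 t=15 v=9: → [12,18); WM=8
i=10 t=9 v=2: → [8,14),[4,10); WM=8
i=11 t=18 v=8: → [16,22); WM=15; [4,10) fires=5 [8,14) fires=5
i=12 t=19 v=1: → [16,22); WM=15
i=13 t=22 v=1: → [20,26); WM=15
i=14 t=22 v=6: → [20,26); WM=15
i=15 t=23 v=4: → [20,26); WM=20; [12,18) fires=1
i=16 t=24 v=5: → [24,30),[20,26); WM=20
i=17 t=25 v=2: → [24,30),[20,26); WM=20
i=18 t=25 v=4: → [24,30),[20,26); WM=20
i=19 t=26 v=3: → [24,30); WM=23; [16,22) fires=2
i=20 t=26 v=7: → [24,30); WM=23
i=21 t=27 v=7: → [24,30); WM=23
i=22 t=26 v=9: → [24,30); WM=23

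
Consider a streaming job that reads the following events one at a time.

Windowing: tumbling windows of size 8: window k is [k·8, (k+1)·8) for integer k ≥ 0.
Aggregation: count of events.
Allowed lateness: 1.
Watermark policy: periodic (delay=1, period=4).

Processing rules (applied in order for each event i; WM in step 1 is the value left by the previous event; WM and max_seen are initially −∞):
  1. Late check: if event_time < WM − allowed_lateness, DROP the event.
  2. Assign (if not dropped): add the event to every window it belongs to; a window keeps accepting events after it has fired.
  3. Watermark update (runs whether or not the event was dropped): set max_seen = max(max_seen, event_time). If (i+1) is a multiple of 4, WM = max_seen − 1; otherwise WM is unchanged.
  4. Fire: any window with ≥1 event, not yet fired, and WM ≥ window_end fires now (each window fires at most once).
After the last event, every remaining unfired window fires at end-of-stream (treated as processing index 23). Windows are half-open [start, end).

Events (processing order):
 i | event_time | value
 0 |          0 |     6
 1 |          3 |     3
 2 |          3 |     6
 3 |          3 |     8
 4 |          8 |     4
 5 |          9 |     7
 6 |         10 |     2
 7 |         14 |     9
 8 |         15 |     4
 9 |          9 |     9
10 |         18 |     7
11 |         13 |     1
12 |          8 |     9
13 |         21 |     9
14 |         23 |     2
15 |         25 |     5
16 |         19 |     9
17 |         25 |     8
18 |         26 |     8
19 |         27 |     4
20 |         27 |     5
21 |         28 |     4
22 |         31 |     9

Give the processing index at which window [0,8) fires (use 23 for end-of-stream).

i=0 t=0 v=6: → [0,8); WM=−∞
i=1 t=3 v=3: → [0,8); WM=−∞
i=2 t=3 v=6: → [0,8); WM=−∞
i=3 t=3 v=8: → [0,8); WM=2
i=4 t=8 v=4: → [8,16); WM=2
i=5 t=9 v=7: → [8,16); WM=2
i=6 t=10 v=2: → [8,16); WM=2
i=7 t=14 v=9: → [8,16); WM=13; [0,8) fires=4
i=8 t=15 v=4: → [8,16); WM=13
i=9 t=9 v=9: DROP (t<13-1); WM=13
i=10 t=18 v=7: → [16,24); WM=13
i=11 t=13 v=1: → [8,16); WM=17; [8,16) fires=6
i=12 t=8 v=9: DROP (t<17-1); WM=17
i=13 t=21 v=9: → [16,24); WM=17
i=14 t=23 v=2: → [16,24); WM=17
i=15 t=25 v=5: → [24,32); WM=24; [16,24) fires=3
i=16 t=19 v=9: DROP (t<24-1); WM=24
i=17 t=25 v=8: → [24,32); WM=24
i=18 t=26 v=8: → [24,32); WM=24
i=19 t=27 v=4: → [24,32); WM=26
i=20 t=27 v=5: → [24,32); WM=26
i=21 t=28 v=4: → [24,32); WM=26
i=22 t=31 v=9: → [24,32); WM=26

7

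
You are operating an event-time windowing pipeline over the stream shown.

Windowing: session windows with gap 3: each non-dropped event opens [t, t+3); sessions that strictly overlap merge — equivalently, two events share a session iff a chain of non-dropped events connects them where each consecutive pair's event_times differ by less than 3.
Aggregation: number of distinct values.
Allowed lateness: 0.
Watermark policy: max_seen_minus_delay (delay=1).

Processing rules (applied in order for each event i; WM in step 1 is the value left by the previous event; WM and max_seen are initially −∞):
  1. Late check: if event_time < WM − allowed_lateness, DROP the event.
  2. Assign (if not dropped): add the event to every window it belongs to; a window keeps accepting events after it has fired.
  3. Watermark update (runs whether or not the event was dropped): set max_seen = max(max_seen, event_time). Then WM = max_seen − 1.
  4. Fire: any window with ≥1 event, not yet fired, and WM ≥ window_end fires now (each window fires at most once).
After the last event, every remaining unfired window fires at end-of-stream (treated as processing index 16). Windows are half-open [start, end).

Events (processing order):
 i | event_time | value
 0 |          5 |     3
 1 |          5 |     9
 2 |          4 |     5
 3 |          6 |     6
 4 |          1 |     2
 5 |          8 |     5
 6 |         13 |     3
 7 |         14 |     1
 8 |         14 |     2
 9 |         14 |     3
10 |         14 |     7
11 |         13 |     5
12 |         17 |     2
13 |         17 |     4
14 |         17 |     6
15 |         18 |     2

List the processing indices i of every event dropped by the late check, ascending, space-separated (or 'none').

4

i=0 t=5 v=3: → [5,8); WM=4
i=1 t=5 v=9: → [5,8); WM=4
i=2 t=4 v=5: → [4,8); WM=4
i=3 t=6 v=6: → [4,9); WM=5
i=4 t=1 v=2: DROP (t<5-0); WM=5
i=5 t=8 v=5: → [4,11); WM=7
i=6 t=13 v=3: → [13,16); WM=12
i=7 t=14 v=1: → [13,17); WM=13
i=8 t=14 v=2: → [13,17); WM=13
i=9 t=14 v=3: → [13,17); WM=13
i=10 t=14 v=7: → [13,17); WM=13
i=11 t=13 v=5: → [13,17); WM=13
i=12 t=17 v=2: → [17,20); WM=16
i=13 t=17 v=4: → [17,20); WM=16
i=14 t=17 v=6: → [17,20); WM=16
i=15 t=18 v=2: → [17,21); WM=17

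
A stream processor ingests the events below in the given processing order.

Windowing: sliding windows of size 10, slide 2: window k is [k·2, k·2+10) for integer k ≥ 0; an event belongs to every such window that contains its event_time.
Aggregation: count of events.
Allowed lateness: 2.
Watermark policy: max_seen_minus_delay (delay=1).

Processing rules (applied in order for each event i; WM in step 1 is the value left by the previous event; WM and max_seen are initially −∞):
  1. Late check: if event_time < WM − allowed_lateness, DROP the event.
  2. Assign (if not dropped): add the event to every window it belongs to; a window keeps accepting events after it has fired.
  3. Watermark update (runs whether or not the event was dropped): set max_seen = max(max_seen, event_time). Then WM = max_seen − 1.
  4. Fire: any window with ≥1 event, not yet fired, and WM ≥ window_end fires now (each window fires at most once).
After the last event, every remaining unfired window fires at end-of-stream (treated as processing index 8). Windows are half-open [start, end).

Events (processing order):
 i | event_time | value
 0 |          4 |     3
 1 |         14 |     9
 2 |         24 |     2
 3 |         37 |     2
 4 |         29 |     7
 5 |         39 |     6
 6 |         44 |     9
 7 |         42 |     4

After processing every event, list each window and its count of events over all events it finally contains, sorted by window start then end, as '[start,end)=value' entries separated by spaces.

i=0 t=4 v=3: → [4,14),[2,12),[0,10); WM=3
i=1 t=14 v=9: → [14,24),[12,22),[10,20),[8,18),[6,16); WM=13; [0,10) fires=1 [2,12) fires=1
i=2 t=24 v=2: → [24,34),[22,32),[20,30),[18,28),[16,26); WM=23; [4,14) fires=1 [6,16) fires=1 [8,18) fires=1 [10,20) fires=1 [12,22) fires=1
i=3 t=37 v=2: → [36,46),[34,44),[32,42),[30,40),[28,38); WM=36; [14,24) fires=1 [16,26) fires=1 [18,28) fires=1 [20,30) fires=1 [22,32) fires=1 [24,34) fires=1
i=4 t=29 v=7: DROP (t<36-2); WM=36
i=5 t=39 v=6: → [38,48),[36,46),[34,44),[32,42),[30,40); WM=38; [28,38) fires=1
i=6 t=44 v=9: → [44,54),[42,52),[40,50),[38,48),[36,46); WM=43; [30,40) fires=2 [32,42) fires=2
i=7 t=42 v=4: → [42,52),[40,50),[38,48),[36,46),[34,44); WM=43

[0,10)=1 [2,12)=1 [4,14)=1 [6,16)=1 [8,18)=1 [10,20)=1 [12,22)=1 [14,24)=1 [16,26)=1 [18,28)=1 [20,30)=1 [22,32)=1 [24,34)=1 [28,38)=1 [30,40)=2 [32,42)=2 [34,44)=3 [36,46)=4 [38,48)=3 [40,50)=2 [42,52)=2 [44,54)=1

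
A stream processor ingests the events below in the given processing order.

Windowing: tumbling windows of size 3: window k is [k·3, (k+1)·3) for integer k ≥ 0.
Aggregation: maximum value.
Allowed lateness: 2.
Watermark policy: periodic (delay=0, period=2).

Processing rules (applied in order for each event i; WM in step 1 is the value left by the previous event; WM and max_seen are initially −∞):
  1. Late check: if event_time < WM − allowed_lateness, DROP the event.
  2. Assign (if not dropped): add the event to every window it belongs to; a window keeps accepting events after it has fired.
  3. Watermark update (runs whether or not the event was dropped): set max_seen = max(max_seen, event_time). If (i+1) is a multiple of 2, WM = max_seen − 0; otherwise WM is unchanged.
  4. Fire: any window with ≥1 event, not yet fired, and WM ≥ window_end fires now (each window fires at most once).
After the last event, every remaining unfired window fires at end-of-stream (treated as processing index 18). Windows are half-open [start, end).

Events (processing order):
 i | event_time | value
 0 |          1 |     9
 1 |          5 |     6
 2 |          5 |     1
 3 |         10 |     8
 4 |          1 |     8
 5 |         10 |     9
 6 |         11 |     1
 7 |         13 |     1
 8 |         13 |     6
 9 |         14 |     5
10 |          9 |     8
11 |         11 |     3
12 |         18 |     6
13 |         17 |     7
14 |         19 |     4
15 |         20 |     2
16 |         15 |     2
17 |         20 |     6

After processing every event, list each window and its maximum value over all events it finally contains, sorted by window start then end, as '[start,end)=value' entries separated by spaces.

[0,3)=9 [3,6)=6 [9,12)=9 [12,15)=6 [15,18)=7 [18,21)=6

i=0 t=1 v=9: → [0,3); WM=−∞
i=1 t=5 v=6: → [3,6); WM=5; [0,3) fires=9
i=2 t=5 v=1: → [3,6); WM=5
i=3 t=10 v=8: → [9,12); WM=10; [3,6) fires=6
i=4 t=1 v=8: DROP (t<10-2); WM=10
i=5 t=10 v=9: → [9,12); WM=10
i=6 t=11 v=1: → [9,12); WM=10
i=7 t=13 v=1: → [12,15); WM=13; [9,12) fires=9
i=8 t=13 v=6: → [12,15); WM=13
i=9 t=14 v=5: → [12,15); WM=14
i=10 t=9 v=8: DROP (t<14-2); WM=14
i=11 t=11 v=3: DROP (t<14-2); WM=14
i=12 t=18 v=6: → [18,21); WM=14
i=13 t=17 v=7: → [15,18); WM=18; [12,15) fires=6 [15,18) fires=7
i=14 t=19 v=4: → [18,21); WM=18
i=15 t=20 v=2: → [18,21); WM=20
i=16 t=15 v=2: DROP (t<20-2); WM=20
i=17 t=20 v=6: → [18,21); WM=20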